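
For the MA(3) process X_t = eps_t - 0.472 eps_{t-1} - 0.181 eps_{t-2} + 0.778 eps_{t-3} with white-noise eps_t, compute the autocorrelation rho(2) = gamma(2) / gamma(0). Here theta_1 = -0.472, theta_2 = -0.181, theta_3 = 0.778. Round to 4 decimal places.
\rho(2) = -0.2946

For an MA(q) process with theta_0 = 1, the autocovariance is
  gamma(k) = sigma^2 * sum_{i=0..q-k} theta_i * theta_{i+k},
and rho(k) = gamma(k) / gamma(0). Sigma^2 cancels.
  numerator   = (1)*(-0.181) + (-0.472)*(0.778) = -0.548216.
  denominator = (1)^2 + (-0.472)^2 + (-0.181)^2 + (0.778)^2 = 1.860829.
  rho(2) = -0.548216 / 1.860829 = -0.2946.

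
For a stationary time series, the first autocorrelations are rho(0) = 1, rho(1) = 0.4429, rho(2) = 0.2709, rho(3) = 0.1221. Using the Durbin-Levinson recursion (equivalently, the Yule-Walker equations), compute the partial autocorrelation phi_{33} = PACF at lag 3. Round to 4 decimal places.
\phi_{33} = -0.0350

The PACF at lag k is phi_{kk}, the last component of the solution
to the Yule-Walker system G_k phi = r_k where
  (G_k)_{ij} = rho(|i - j|), (r_k)_i = rho(i), i,j = 1..k.
Equivalently, Durbin-Levinson gives phi_{kk} iteratively:
  phi_{11} = rho(1)
  phi_{kk} = [rho(k) - sum_{j=1..k-1} phi_{k-1,j} rho(k-j)]
            / [1 - sum_{j=1..k-1} phi_{k-1,j} rho(j)],
  phi_{k,j} = phi_{k-1,j} - phi_{kk} phi_{k-1,k-j},  j = 1..k-1.
Step k = 1:
  phi_11 = rho(1) = 0.4429.
Step k = 2:
  phi_22 = [rho(2) - phi_11 rho(1)] / [1 - phi_11 rho(1)] = [0.2709 - (0.4429)(0.4429)] / [1 - (0.4429)(0.4429)]
         = 0.07473959 / 0.80383959 = 0.092978.
  Update: phi_21 = phi_11 - phi_22 phi_11 = 0.4429 - (0.092978)(0.4429) = 0.40172.
Step k = 3:
  phi_33 = [rho(3) - phi_21 rho(2) - phi_22 rho(1)] / [1 - phi_21 rho(1) - phi_22 rho(2)]
    numerator   = 0.1221 - (0.40172)(0.2709) - (0.092978)(0.4429) = -0.02790599
    denominator = 1 - (0.40172)(0.4429) - (0.092978)(0.2709) = 0.79689043
  phi_33 = -0.02790599 / 0.79689043 = -0.035.
Therefore phi_{33} = -0.0350.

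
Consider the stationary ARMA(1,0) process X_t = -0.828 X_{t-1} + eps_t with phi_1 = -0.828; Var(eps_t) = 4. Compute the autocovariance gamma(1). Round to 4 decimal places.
\gamma(1) = -10.5338

Multiply the model equation by X_{t-k} and take expectations. With theta_0 = psi_0 = 1 and psi_j the MA(infinity) weights, this gives
  gamma(k) - sum_i phi_i gamma(k-i) = c_k,
  c_k = sigma^2 * sum_{j=k..q} theta_j psi_{j-k}   (c_k = 0 for k > q),
using gamma(-m) = gamma(m).
Pure AR (q = 0): c_0 = sigma^2 = 4, c_k = 0 for k >= 1.
Equations for k = 0 and k = 1 (AR order 1):
  gamma(0) = phi_1 gamma(1) + c_0
  gamma(1) = phi_1 gamma(0) + c_1
Substituting the second into the first: gamma(0) (1 - phi_1^2) = c_0 + phi_1 c_1, so
  gamma(0) = c_0 / (1 - phi_1^2) = 4 / (1 - (-0.828)^2) = 4 / 0.314416 = 12.721999.
  gamma(1) = phi_1 gamma(0) = (-0.828)(12.721999) = -10.533815.
Therefore gamma(1) = -10.5338 (to 4 decimal places).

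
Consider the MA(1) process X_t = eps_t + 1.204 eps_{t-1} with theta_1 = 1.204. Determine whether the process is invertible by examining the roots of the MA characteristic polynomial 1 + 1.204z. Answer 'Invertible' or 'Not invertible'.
\text{Not invertible}

The MA(q) characteristic polynomial is P(z) = 1 + 1.204z.
Invertibility requires all roots to lie outside the unit circle, i.e. |z| > 1 for every root.
This is linear in z: 1 + (1.204) z = 0  =>  z = -1/(1.204) = -0.830565,  |z| = 0.830565.
Moduli of all roots: 0.8306.
All moduli strictly greater than 1? No.
Verdict: Not invertible.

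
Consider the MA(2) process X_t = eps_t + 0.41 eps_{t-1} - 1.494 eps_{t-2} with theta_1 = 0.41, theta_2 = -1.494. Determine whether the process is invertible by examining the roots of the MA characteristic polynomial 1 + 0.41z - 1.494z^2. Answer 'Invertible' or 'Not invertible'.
\text{Not invertible}

The MA(q) characteristic polynomial is P(z) = 1 + 0.41z - 1.494z^2.
Invertibility requires all roots to lie outside the unit circle, i.e. |z| > 1 for every root.
Set 1 + (0.41) z + (-1.494) z^2 = 0, i.e. a z^2 + b z + c = 0 with a = -1.494, b = 0.41, c = 1.
Discriminant D = b^2 - 4ac = (0.41)^2 - 4*(-1.494)*1 = 0.1681 - (-5.976) = 6.1441.
D >= 0, so the roots are real: z = (-b +/- sqrt(D)) / (2a) = (-0.41 +/- 2.47873) / (-2.988).
  z_1 = (-0.41 + 2.47873) / (-2.988) = -0.6923,   |z_1| = 0.6923.
  z_2 = (-0.41 - 2.47873) / (-2.988) = 0.9668,   |z_2| = 0.9668.
Moduli of all roots: 0.6923, 0.9668.
All moduli strictly greater than 1? No.
Verdict: Not invertible.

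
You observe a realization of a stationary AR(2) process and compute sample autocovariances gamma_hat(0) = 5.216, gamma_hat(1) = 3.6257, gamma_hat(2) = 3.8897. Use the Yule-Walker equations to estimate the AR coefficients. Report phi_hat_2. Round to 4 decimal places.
\hat\phi_{2} = 0.5080

The Yule-Walker equations for an AR(p) process read, in matrix form,
  Gamma_p phi = r_p,   with   (Gamma_p)_{ij} = gamma(|i - j|),
                       (r_p)_i = gamma(i),   i,j = 1..p.
Substitute the sample gammas (Toeplitz matrix and right-hand side of size 2):
  Gamma_p = [[5.216, 3.6257], [3.6257, 5.216]]
  r_p     = [3.6257, 3.8897]
Written out:
  5.216 phi_1 + 3.6257 phi_2 = 3.6257
  3.6257 phi_1 + 5.216 phi_2 = 3.8897
Solve by Cramer's rule:
  det = gamma(0)^2 - gamma(1)^2 = (5.216)^2 - (3.6257)^2 = 27.206656 - 13.14570049 = 14.06095551
  phi_hat_1 = [gamma(1) gamma(0) - gamma(1) gamma(2)] / det = [(3.6257)(5.216) - (3.6257)(3.8897)] / 14.06095551 = 4.80876591 / 14.06095551 = 0.342
  phi_hat_2 = [gamma(0) gamma(2) - gamma(1)^2] / det = [(5.216)(3.8897) - (3.6257)^2] / 14.06095551 = 7.14297471 / 14.06095551 = 0.508
So phi_hat = [0.3420, 0.5080].
Therefore phi_hat_2 = 0.5080.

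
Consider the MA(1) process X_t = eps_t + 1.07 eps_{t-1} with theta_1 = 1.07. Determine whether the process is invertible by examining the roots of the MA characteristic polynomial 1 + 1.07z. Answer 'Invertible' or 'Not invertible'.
\text{Not invertible}

The MA(q) characteristic polynomial is P(z) = 1 + 1.07z.
Invertibility requires all roots to lie outside the unit circle, i.e. |z| > 1 for every root.
This is linear in z: 1 + (1.07) z = 0  =>  z = -1/(1.07) = -0.934579,  |z| = 0.934579.
Moduli of all roots: 0.9346.
All moduli strictly greater than 1? No.
Verdict: Not invertible.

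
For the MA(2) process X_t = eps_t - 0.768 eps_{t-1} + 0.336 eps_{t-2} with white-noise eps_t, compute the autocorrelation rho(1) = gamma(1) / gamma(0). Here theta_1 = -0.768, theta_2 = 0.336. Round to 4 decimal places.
\rho(1) = -0.6026

For an MA(q) process with theta_0 = 1, the autocovariance is
  gamma(k) = sigma^2 * sum_{i=0..q-k} theta_i * theta_{i+k},
and rho(k) = gamma(k) / gamma(0). Sigma^2 cancels.
  numerator   = (1)*(-0.768) + (-0.768)*(0.336) = -1.026048.
  denominator = (1)^2 + (-0.768)^2 + (0.336)^2 = 1.70272.
  rho(1) = -1.026048 / 1.70272 = -0.6026.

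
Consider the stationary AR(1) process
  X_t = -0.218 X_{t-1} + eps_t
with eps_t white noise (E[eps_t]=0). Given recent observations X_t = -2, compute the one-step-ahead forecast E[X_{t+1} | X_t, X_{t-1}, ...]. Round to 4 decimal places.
E[X_{t+1} \mid \mathcal F_t] = 0.4360

For an AR(p) model X_t = c + sum_i phi_i X_{t-i} + eps_t, the
one-step-ahead conditional mean is
  E[X_{t+1} | X_t, ...] = c + sum_i phi_i X_{t+1-i}.
Substitute known values:
  E[X_{t+1} | ...] = (-0.218) * (-2)
                   = 0.4360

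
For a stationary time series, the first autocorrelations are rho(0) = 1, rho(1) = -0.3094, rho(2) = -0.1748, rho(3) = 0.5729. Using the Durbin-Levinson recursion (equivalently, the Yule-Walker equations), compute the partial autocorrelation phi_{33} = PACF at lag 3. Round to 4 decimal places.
\phi_{33} = 0.4981

The PACF at lag k is phi_{kk}, the last component of the solution
to the Yule-Walker system G_k phi = r_k where
  (G_k)_{ij} = rho(|i - j|), (r_k)_i = rho(i), i,j = 1..k.
Equivalently, Durbin-Levinson gives phi_{kk} iteratively:
  phi_{11} = rho(1)
  phi_{kk} = [rho(k) - sum_{j=1..k-1} phi_{k-1,j} rho(k-j)]
            / [1 - sum_{j=1..k-1} phi_{k-1,j} rho(j)],
  phi_{k,j} = phi_{k-1,j} - phi_{kk} phi_{k-1,k-j},  j = 1..k-1.
Step k = 1:
  phi_11 = rho(1) = -0.3094.
Step k = 2:
  phi_22 = [rho(2) - phi_11 rho(1)] / [1 - phi_11 rho(1)] = [-0.1748 - (-0.3094)(-0.3094)] / [1 - (-0.3094)(-0.3094)]
         = -0.27052836 / 0.90427164 = -0.299167.
  Update: phi_21 = phi_11 - phi_22 phi_11 = -0.3094 - (-0.299167)(-0.3094) = -0.401962.
Step k = 3:
  phi_33 = [rho(3) - phi_21 rho(2) - phi_22 rho(1)] / [1 - phi_21 rho(1) - phi_22 rho(2)]
    numerator   = 0.5729 - (-0.401962)(-0.1748) - (-0.299167)(-0.3094) = 0.41007467
    denominator = 1 - (-0.401962)(-0.3094) - (-0.299167)(-0.1748) = 0.82333844
  phi_33 = 0.41007467 / 0.82333844 = 0.4981.
Therefore phi_{33} = 0.4981.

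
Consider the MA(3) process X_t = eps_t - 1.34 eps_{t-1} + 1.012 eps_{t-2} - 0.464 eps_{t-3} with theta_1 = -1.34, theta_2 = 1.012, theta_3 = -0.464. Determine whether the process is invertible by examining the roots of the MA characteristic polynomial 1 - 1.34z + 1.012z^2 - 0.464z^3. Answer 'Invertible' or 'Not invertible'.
\text{Invertible}

The MA(q) characteristic polynomial is P(z) = 1 - 1.34z + 1.012z^2 - 0.464z^3.
Invertibility requires all roots to lie outside the unit circle, i.e. |z| > 1 for every root.
Degree 3: look for a simple real root z0 first, then factor out (1 - z/z0) and solve the remaining quadratic.
Testing z0 = 1.25: P(1.25) = 1 + (-1.34)(1.25) + (1.012)(1.25)^2 + (-0.464)(1.25)^3
  = 1 + (-1.675) + (1.58125) + (-0.90625) = 0.  So z_0 = 1.25 is a root, |z_0| = 1.25.
Divide out the factor (1 - 0.8 z) = (1 - z/z0) (since 1/z0 = 0.8):
  P(z) = (1 - 0.8 z)(1 + (-0.54) z + (0.58) z^2)
  [check: z-coef -0.54 - (0.8) = -1.34; z^2-coef 0.58 - (0.8)(-0.54) = 1.012; z^3-coef -(0.8)(0.58) = -0.464.]
Remaining roots from the quadratic factor 1 + (-0.54) z + (0.58) z^2:
  Set 1 + (-0.54) z + (0.58) z^2 = 0, i.e. a z^2 + b z + c = 0 with a = 0.58, b = -0.54, c = 1.
  Discriminant D = b^2 - 4ac = (-0.54)^2 - 4*(0.58)*1 = 0.2916 - (2.32) = -2.0284.
  D < 0, so the roots are the complex-conjugate pair z = (-b +/- i sqrt(-D)) / (2a) = 0.4655 +/- 1.2278i.
  For a conjugate pair |z|^2 = z * conj(z) = (product of roots) = c/a = 1/(0.58) = 1.724138, so |z| = sqrt(1.724138) = 1.3131 for both roots.
Moduli of all roots: 1.2500, 1.3131, 1.3131.
All moduli strictly greater than 1? Yes.
Verdict: Invertible.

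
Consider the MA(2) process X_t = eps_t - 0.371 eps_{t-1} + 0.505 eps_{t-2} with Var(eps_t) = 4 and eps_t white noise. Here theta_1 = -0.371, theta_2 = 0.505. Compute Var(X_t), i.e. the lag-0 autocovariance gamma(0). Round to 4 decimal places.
\gamma(0) = 5.5707

For an MA(q) process X_t = eps_t + sum_i theta_i eps_{t-i} with
Var(eps_t) = sigma^2, the variance is
  gamma(0) = sigma^2 * (1 + sum_i theta_i^2).
  sum_i theta_i^2 = (-0.371)^2 + (0.505)^2 = 0.137641 + 0.255025 = 0.392666.
  gamma(0) = 4 * (1 + 0.392666) = 4 * 1.392666 = 5.570664, which rounds to 5.5707.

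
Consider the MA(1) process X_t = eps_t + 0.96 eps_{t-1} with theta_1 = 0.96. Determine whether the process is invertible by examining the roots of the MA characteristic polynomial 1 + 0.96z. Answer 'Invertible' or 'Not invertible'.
\text{Invertible}

The MA(q) characteristic polynomial is P(z) = 1 + 0.96z.
Invertibility requires all roots to lie outside the unit circle, i.e. |z| > 1 for every root.
This is linear in z: 1 + (0.96) z = 0  =>  z = -1/(0.96) = -1.041667,  |z| = 1.041667.
Moduli of all roots: 1.0417.
All moduli strictly greater than 1? Yes.
Verdict: Invertible.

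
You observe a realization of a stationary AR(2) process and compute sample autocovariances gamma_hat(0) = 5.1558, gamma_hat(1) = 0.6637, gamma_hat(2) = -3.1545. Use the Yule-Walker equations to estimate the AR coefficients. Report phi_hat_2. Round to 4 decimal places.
\hat\phi_{2} = -0.6390

The Yule-Walker equations for an AR(p) process read, in matrix form,
  Gamma_p phi = r_p,   with   (Gamma_p)_{ij} = gamma(|i - j|),
                       (r_p)_i = gamma(i),   i,j = 1..p.
Substitute the sample gammas (Toeplitz matrix and right-hand side of size 2):
  Gamma_p = [[5.1558, 0.6637], [0.6637, 5.1558]]
  r_p     = [0.6637, -3.1545]
Written out:
  5.1558 phi_1 + 0.6637 phi_2 = 0.6637
  0.6637 phi_1 + 5.1558 phi_2 = -3.1545
Solve by Cramer's rule:
  det = gamma(0)^2 - gamma(1)^2 = (5.1558)^2 - (0.6637)^2 = 26.58227364 - 0.44049769 = 26.14177595
  phi_hat_1 = [gamma(1) gamma(0) - gamma(1) gamma(2)] / det = [(0.6637)(5.1558) - (0.6637)(-3.1545)] / 26.14177595 = 5.51554611 / 26.14177595 = 0.211
  phi_hat_2 = [gamma(0) gamma(2) - gamma(1)^2] / det = [(5.1558)(-3.1545) - (0.6637)^2] / 26.14177595 = -16.70446879 / 26.14177595 = -0.639
So phi_hat = [0.2110, -0.6390].
Therefore phi_hat_2 = -0.6390.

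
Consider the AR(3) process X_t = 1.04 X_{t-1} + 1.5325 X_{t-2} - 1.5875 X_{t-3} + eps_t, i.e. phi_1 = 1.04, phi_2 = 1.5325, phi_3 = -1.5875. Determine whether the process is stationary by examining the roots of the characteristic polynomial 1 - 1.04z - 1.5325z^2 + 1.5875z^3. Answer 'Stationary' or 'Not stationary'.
\text{Not stationary}

The AR(p) characteristic polynomial is P(z) = 1 - 1.04z - 1.5325z^2 + 1.5875z^3.
Stationarity requires all roots to lie outside the unit circle, i.e. |z| > 1 for every root.
Degree 3: look for a simple real root z0 first, then factor out (1 - z/z0) and solve the remaining quadratic.
Testing z0 = 0.8: P(0.8) = 1 + (-1.04)(0.8) + (-1.5325)(0.8)^2 + (1.5875)(0.8)^3
  = 1 + (-0.832) + (-0.9808) + (0.8128) = 0.  So z_0 = 0.8 is a root, |z_0| = 0.8.
Divide out the factor (1 - 1.25 z) = (1 - z/z0) (since 1/z0 = 1.25):
  P(z) = (1 - 1.25 z)(1 + (0.21) z + (-1.27) z^2)
  [check: z-coef 0.21 - (1.25) = -1.04; z^2-coef -1.27 - (1.25)(0.21) = -1.5325; z^3-coef -(1.25)(-1.27) = 1.5875.]
Remaining roots from the quadratic factor 1 + (0.21) z + (-1.27) z^2:
  Set 1 + (0.21) z + (-1.27) z^2 = 0, i.e. a z^2 + b z + c = 0 with a = -1.27, b = 0.21, c = 1.
  Discriminant D = b^2 - 4ac = (0.21)^2 - 4*(-1.27)*1 = 0.0441 - (-5.08) = 5.1241.
  D >= 0, so the roots are real: z = (-b +/- sqrt(D)) / (2a) = (-0.21 +/- 2.263647) / (-2.54).
    z_1 = (-0.21 + 2.263647) / (-2.54) = -0.8085,   |z_1| = 0.8085.
    z_2 = (-0.21 - 2.263647) / (-2.54) = 0.9739,   |z_2| = 0.9739.
Moduli of all roots: 0.8000, 0.8085, 0.9739.
All moduli strictly greater than 1? No.
Verdict: Not stationary.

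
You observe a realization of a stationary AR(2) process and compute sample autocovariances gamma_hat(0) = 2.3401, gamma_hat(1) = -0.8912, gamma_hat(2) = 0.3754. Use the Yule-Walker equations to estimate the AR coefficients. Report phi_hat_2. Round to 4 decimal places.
\hat\phi_{2} = 0.0180

The Yule-Walker equations for an AR(p) process read, in matrix form,
  Gamma_p phi = r_p,   with   (Gamma_p)_{ij} = gamma(|i - j|),
                       (r_p)_i = gamma(i),   i,j = 1..p.
Substitute the sample gammas (Toeplitz matrix and right-hand side of size 2):
  Gamma_p = [[2.3401, -0.8912], [-0.8912, 2.3401]]
  r_p     = [-0.8912, 0.3754]
Written out:
  2.3401 phi_1 - 0.8912 phi_2 = -0.8912
  -0.8912 phi_1 + 2.3401 phi_2 = 0.3754
Solve by Cramer's rule:
  det = gamma(0)^2 - gamma(1)^2 = (2.3401)^2 - (-0.8912)^2 = 5.47606801 - 0.79423744 = 4.68183057
  phi_hat_1 = [gamma(1) gamma(0) - gamma(1) gamma(2)] / det = [(-0.8912)(2.3401) - (-0.8912)(0.3754)] / 4.68183057 = -1.75094064 / 4.68183057 = -0.374
  phi_hat_2 = [gamma(0) gamma(2) - gamma(1)^2] / det = [(2.3401)(0.3754) - (-0.8912)^2] / 4.68183057 = 0.0842361 / 4.68183057 = 0.018
So phi_hat = [-0.3740, 0.0180].
Therefore phi_hat_2 = 0.0180.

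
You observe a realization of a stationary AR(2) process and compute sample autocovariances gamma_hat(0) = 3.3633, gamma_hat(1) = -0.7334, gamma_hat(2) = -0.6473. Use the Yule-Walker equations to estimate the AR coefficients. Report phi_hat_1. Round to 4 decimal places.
\hat\phi_{1} = -0.2730

The Yule-Walker equations for an AR(p) process read, in matrix form,
  Gamma_p phi = r_p,   with   (Gamma_p)_{ij} = gamma(|i - j|),
                       (r_p)_i = gamma(i),   i,j = 1..p.
Substitute the sample gammas (Toeplitz matrix and right-hand side of size 2):
  Gamma_p = [[3.3633, -0.7334], [-0.7334, 3.3633]]
  r_p     = [-0.7334, -0.6473]
Written out:
  3.3633 phi_1 - 0.7334 phi_2 = -0.7334
  -0.7334 phi_1 + 3.3633 phi_2 = -0.6473
Solve by Cramer's rule:
  det = gamma(0)^2 - gamma(1)^2 = (3.3633)^2 - (-0.7334)^2 = 11.31178689 - 0.53787556 = 10.77391133
  phi_hat_1 = [gamma(1) gamma(0) - gamma(1) gamma(2)] / det = [(-0.7334)(3.3633) - (-0.7334)(-0.6473)] / 10.77391133 = -2.94137404 / 10.77391133 = -0.273
  phi_hat_2 = [gamma(0) gamma(2) - gamma(1)^2] / det = [(3.3633)(-0.6473) - (-0.7334)^2] / 10.77391133 = -2.71493965 / 10.77391133 = -0.252
So phi_hat = [-0.2730, -0.2520].
Therefore phi_hat_1 = -0.2730.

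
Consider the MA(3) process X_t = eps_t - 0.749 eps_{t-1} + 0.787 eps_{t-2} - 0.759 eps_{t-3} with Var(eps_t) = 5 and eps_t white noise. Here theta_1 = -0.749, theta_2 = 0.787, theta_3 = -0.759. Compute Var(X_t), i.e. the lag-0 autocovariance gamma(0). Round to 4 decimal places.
\gamma(0) = 13.7823

For an MA(q) process X_t = eps_t + sum_i theta_i eps_{t-i} with
Var(eps_t) = sigma^2, the variance is
  gamma(0) = sigma^2 * (1 + sum_i theta_i^2).
  sum_i theta_i^2 = (-0.749)^2 + (0.787)^2 + (-0.759)^2 = 0.561001 + 0.619369 + 0.576081 = 1.756451.
  gamma(0) = 5 * (1 + 1.756451) = 5 * 2.756451 = 13.782255, which rounds to 13.7823.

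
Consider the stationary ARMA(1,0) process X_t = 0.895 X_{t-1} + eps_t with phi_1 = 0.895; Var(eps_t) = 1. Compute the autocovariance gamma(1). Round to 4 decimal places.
\gamma(1) = 4.4981

Multiply the model equation by X_{t-k} and take expectations. With theta_0 = psi_0 = 1 and psi_j the MA(infinity) weights, this gives
  gamma(k) - sum_i phi_i gamma(k-i) = c_k,
  c_k = sigma^2 * sum_{j=k..q} theta_j psi_{j-k}   (c_k = 0 for k > q),
using gamma(-m) = gamma(m).
Pure AR (q = 0): c_0 = sigma^2 = 1, c_k = 0 for k >= 1.
Equations for k = 0 and k = 1 (AR order 1):
  gamma(0) = phi_1 gamma(1) + c_0
  gamma(1) = phi_1 gamma(0) + c_1
Substituting the second into the first: gamma(0) (1 - phi_1^2) = c_0 + phi_1 c_1, so
  gamma(0) = c_0 / (1 - phi_1^2) = 1 / (1 - (0.895)^2) = 1 / 0.198975 = 5.025757.
  gamma(1) = phi_1 gamma(0) = (0.895)(5.025757) = 4.498053.
Therefore gamma(1) = 4.4981 (to 4 decimal places).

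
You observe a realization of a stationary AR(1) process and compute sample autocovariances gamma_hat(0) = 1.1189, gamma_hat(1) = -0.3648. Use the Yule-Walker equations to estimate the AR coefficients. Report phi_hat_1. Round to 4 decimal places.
\hat\phi_{1} = -0.3260

The Yule-Walker equations for an AR(p) process read, in matrix form,
  Gamma_p phi = r_p,   with   (Gamma_p)_{ij} = gamma(|i - j|),
                       (r_p)_i = gamma(i),   i,j = 1..p.
Substitute the sample gammas (Toeplitz matrix and right-hand side of size 1):
  Gamma_p = [[1.1189]]
  r_p     = [-0.3648]
With p = 1 this is the single equation gamma(0) phi_1 = gamma(1):
  phi_hat_1 = gamma(1) / gamma(0) = -0.3648 / 1.1189 = -0.3260.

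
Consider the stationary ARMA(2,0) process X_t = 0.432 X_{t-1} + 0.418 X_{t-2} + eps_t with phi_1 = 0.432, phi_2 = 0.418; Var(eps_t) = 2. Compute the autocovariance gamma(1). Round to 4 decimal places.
\gamma(1) = 4.0060

Multiply the model equation by X_{t-k} and take expectations. With theta_0 = psi_0 = 1 and psi_j the MA(infinity) weights, this gives
  gamma(k) - sum_i phi_i gamma(k-i) = c_k,
  c_k = sigma^2 * sum_{j=k..q} theta_j psi_{j-k}   (c_k = 0 for k > q),
using gamma(-m) = gamma(m).
Pure AR (q = 0): c_0 = sigma^2 = 2, c_k = 0 for k >= 1.
Equations for k = 0, 1, 2 (AR order 2, c_2 = 0):
  (E0) gamma(0) = phi_1 gamma(1) + phi_2 gamma(2) + c_0
  (E1) gamma(1) = phi_1 gamma(0) + phi_2 gamma(1) + c_1
  (E2) gamma(2) = phi_1 gamma(1) + phi_2 gamma(0)
From (E1): gamma(1) = A gamma(0) + B with
  A = phi_1 / (1 - phi_2) = 0.432 / 0.582 = 0.742268,   B = c_1 / (1 - phi_2) = 0 / 0.582 = 0.
Insert (E2) into (E0): gamma(0) (1 - phi_2^2) = phi_1 (1 + phi_2) gamma(1) + c_0.
  phi_1 (1 + phi_2) = (0.432)(1.418) = 0.612576,   1 - phi_2^2 = 0.825276.
Replace gamma(1) by A gamma(0) + B and collect gamma(0):
  gamma(0) [0.825276 - (0.612576)(0.742268)] = c_0 = 2
  gamma(0) * 0.37058 = 2
  gamma(0) = 2 / 0.37058 = 5.396939.
  gamma(1) = A gamma(0) = (0.742268)(5.396939) = 4.005976.
Therefore gamma(1) = 4.0060 (to 4 decimal places).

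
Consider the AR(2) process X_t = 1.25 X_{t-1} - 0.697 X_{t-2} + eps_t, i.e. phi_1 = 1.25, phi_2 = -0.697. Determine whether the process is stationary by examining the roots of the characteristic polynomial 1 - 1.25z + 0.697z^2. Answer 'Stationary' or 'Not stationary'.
\text{Stationary}

The AR(p) characteristic polynomial is P(z) = 1 - 1.25z + 0.697z^2.
Stationarity requires all roots to lie outside the unit circle, i.e. |z| > 1 for every root.
Set 1 + (-1.25) z + (0.697) z^2 = 0, i.e. a z^2 + b z + c = 0 with a = 0.697, b = -1.25, c = 1.
Discriminant D = b^2 - 4ac = (-1.25)^2 - 4*(0.697)*1 = 1.5625 - (2.788) = -1.2255.
D < 0, so the roots are the complex-conjugate pair z = (-b +/- i sqrt(-D)) / (2a) = 0.8967 +/- 0.7941i.
For a conjugate pair |z|^2 = z * conj(z) = (product of roots) = c/a = 1/(0.697) = 1.43472, so |z| = sqrt(1.43472) = 1.1978 for both roots.
Moduli of all roots: 1.1978, 1.1978.
All moduli strictly greater than 1? Yes.
Verdict: Stationary.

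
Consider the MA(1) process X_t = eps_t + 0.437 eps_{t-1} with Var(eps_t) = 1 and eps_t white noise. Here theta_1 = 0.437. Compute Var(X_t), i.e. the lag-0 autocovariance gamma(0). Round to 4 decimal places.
\gamma(0) = 1.1910

For an MA(q) process X_t = eps_t + sum_i theta_i eps_{t-i} with
Var(eps_t) = sigma^2, the variance is
  gamma(0) = sigma^2 * (1 + sum_i theta_i^2).
  sum_i theta_i^2 = (0.437)^2 = 0.190969.
  gamma(0) = 1 * (1 + 0.190969) = 1 * 1.190969 = 1.190969, which rounds to 1.1910.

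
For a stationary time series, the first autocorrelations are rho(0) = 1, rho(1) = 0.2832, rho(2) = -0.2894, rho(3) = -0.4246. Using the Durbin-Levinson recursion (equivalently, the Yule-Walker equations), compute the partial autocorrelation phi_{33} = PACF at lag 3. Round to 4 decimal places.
\phi_{33} = -0.2540

The PACF at lag k is phi_{kk}, the last component of the solution
to the Yule-Walker system G_k phi = r_k where
  (G_k)_{ij} = rho(|i - j|), (r_k)_i = rho(i), i,j = 1..k.
Equivalently, Durbin-Levinson gives phi_{kk} iteratively:
  phi_{11} = rho(1)
  phi_{kk} = [rho(k) - sum_{j=1..k-1} phi_{k-1,j} rho(k-j)]
            / [1 - sum_{j=1..k-1} phi_{k-1,j} rho(j)],
  phi_{k,j} = phi_{k-1,j} - phi_{kk} phi_{k-1,k-j},  j = 1..k-1.
Step k = 1:
  phi_11 = rho(1) = 0.2832.
Step k = 2:
  phi_22 = [rho(2) - phi_11 rho(1)] / [1 - phi_11 rho(1)] = [-0.2894 - (0.2832)(0.2832)] / [1 - (0.2832)(0.2832)]
         = -0.36960224 / 0.91979776 = -0.40183.
  Update: phi_21 = phi_11 - phi_22 phi_11 = 0.2832 - (-0.40183)(0.2832) = 0.396998.
Step k = 3:
  phi_33 = [rho(3) - phi_21 rho(2) - phi_22 rho(1)] / [1 - phi_21 rho(1) - phi_22 rho(2)]
    numerator   = -0.4246 - (0.396998)(-0.2894) - (-0.40183)(0.2832) = -0.19591049
    denominator = 1 - (0.396998)(0.2832) - (-0.40183)(-0.2894) = 0.77128053
  phi_33 = -0.19591049 / 0.77128053 = -0.254.
Therefore phi_{33} = -0.2540.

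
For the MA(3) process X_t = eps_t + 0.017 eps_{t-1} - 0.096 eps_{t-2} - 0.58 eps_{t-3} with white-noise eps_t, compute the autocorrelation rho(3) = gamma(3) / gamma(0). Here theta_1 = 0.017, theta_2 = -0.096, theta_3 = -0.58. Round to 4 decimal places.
\rho(3) = -0.4309

For an MA(q) process with theta_0 = 1, the autocovariance is
  gamma(k) = sigma^2 * sum_{i=0..q-k} theta_i * theta_{i+k},
and rho(k) = gamma(k) / gamma(0). Sigma^2 cancels.
  numerator   = (1)*(-0.58) = -0.58.
  denominator = (1)^2 + (0.017)^2 + (-0.096)^2 + (-0.58)^2 = 1.345905.
  rho(3) = -0.58 / 1.345905 = -0.4309.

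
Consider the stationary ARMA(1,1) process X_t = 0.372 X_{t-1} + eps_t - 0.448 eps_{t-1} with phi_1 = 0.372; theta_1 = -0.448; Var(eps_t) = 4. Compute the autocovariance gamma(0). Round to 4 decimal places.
\gamma(0) = 4.0268

Multiply the model equation by X_{t-k} and take expectations. With theta_0 = psi_0 = 1 and psi_j the MA(infinity) weights, this gives
  gamma(k) - sum_i phi_i gamma(k-i) = c_k,
  c_k = sigma^2 * sum_{j=k..q} theta_j psi_{j-k}   (c_k = 0 for k > q),
using gamma(-m) = gamma(m).
psi-weights needed (psi_j = theta_j + sum_i phi_i psi_{j-i}):
  psi_1 = theta_1 + phi_1 = -0.448 + (0.372) = -0.076
Right-hand sides:
  c_0 = sigma^2 (1 + theta_1 psi_1) = 4 * (1 + (-0.448)(-0.076)) = 4 * 1.034048 = 4.136192
  c_1 = sigma^2 theta_1 = 4 * (-0.448) = -1.792
  c_2 = 0
Equations for k = 0 and k = 1 (AR order 1):
  gamma(0) = phi_1 gamma(1) + c_0
  gamma(1) = phi_1 gamma(0) + c_1
Substituting the second into the first: gamma(0) (1 - phi_1^2) = c_0 + phi_1 c_1, so
  gamma(0) = (c_0 + phi_1 c_1) / (1 - phi_1^2) = (4.136192 + (0.372)(-1.792)) / (1 - (0.372)^2) = 3.469568 / 0.861616 = 4.026815.
Therefore gamma(0) = 4.0268 (to 4 decimal places).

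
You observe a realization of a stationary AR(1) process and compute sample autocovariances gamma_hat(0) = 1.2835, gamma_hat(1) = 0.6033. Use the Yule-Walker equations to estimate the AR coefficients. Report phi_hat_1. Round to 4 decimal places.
\hat\phi_{1} = 0.4700

The Yule-Walker equations for an AR(p) process read, in matrix form,
  Gamma_p phi = r_p,   with   (Gamma_p)_{ij} = gamma(|i - j|),
                       (r_p)_i = gamma(i),   i,j = 1..p.
Substitute the sample gammas (Toeplitz matrix and right-hand side of size 1):
  Gamma_p = [[1.2835]]
  r_p     = [0.6033]
With p = 1 this is the single equation gamma(0) phi_1 = gamma(1):
  phi_hat_1 = gamma(1) / gamma(0) = 0.6033 / 1.2835 = 0.4700.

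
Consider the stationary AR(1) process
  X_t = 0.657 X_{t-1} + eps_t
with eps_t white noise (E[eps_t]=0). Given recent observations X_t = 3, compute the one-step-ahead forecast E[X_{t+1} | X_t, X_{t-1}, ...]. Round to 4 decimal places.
E[X_{t+1} \mid \mathcal F_t] = 1.9710

For an AR(p) model X_t = c + sum_i phi_i X_{t-i} + eps_t, the
one-step-ahead conditional mean is
  E[X_{t+1} | X_t, ...] = c + sum_i phi_i X_{t+1-i}.
Substitute known values:
  E[X_{t+1} | ...] = (0.657) * (3)
                   = 1.9710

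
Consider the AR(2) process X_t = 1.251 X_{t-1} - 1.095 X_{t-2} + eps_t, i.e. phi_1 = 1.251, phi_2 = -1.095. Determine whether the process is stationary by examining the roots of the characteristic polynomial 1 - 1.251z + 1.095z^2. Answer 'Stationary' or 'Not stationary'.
\text{Not stationary}

The AR(p) characteristic polynomial is P(z) = 1 - 1.251z + 1.095z^2.
Stationarity requires all roots to lie outside the unit circle, i.e. |z| > 1 for every root.
Set 1 + (-1.251) z + (1.095) z^2 = 0, i.e. a z^2 + b z + c = 0 with a = 1.095, b = -1.251, c = 1.
Discriminant D = b^2 - 4ac = (-1.251)^2 - 4*(1.095)*1 = 1.565001 - (4.38) = -2.814999.
D < 0, so the roots are the complex-conjugate pair z = (-b +/- i sqrt(-D)) / (2a) = 0.5712 +/- 0.7661i.
For a conjugate pair |z|^2 = z * conj(z) = (product of roots) = c/a = 1/(1.095) = 0.913242, so |z| = sqrt(0.913242) = 0.9556 for both roots.
Moduli of all roots: 0.9556, 0.9556.
All moduli strictly greater than 1? No.
Verdict: Not stationary.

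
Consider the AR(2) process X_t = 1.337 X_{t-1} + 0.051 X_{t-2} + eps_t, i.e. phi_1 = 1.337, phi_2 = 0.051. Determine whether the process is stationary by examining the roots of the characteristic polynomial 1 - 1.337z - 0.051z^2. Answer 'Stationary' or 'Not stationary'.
\text{Not stationary}

The AR(p) characteristic polynomial is P(z) = 1 - 1.337z - 0.051z^2.
Stationarity requires all roots to lie outside the unit circle, i.e. |z| > 1 for every root.
Set 1 + (-1.337) z + (-0.051) z^2 = 0, i.e. a z^2 + b z + c = 0 with a = -0.051, b = -1.337, c = 1.
Discriminant D = b^2 - 4ac = (-1.337)^2 - 4*(-0.051)*1 = 1.787569 - (-0.204) = 1.991569.
D >= 0, so the roots are real: z = (-b +/- sqrt(D)) / (2a) = (1.337 +/- 1.41123) / (-0.102).
  z_1 = (1.337 + 1.41123) / (-0.102) = -26.9434,   |z_1| = 26.9434.
  z_2 = (1.337 - 1.41123) / (-0.102) = 0.7277,   |z_2| = 0.7277.
Moduli of all roots: 26.9434, 0.7277.
All moduli strictly greater than 1? No.
Verdict: Not stationary.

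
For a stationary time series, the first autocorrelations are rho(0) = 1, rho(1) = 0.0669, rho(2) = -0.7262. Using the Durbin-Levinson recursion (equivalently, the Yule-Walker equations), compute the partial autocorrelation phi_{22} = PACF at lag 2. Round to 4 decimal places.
\phi_{22} = -0.7340

The PACF at lag k is phi_{kk}, the last component of the solution
to the Yule-Walker system G_k phi = r_k where
  (G_k)_{ij} = rho(|i - j|), (r_k)_i = rho(i), i,j = 1..k.
Equivalently, Durbin-Levinson gives phi_{kk} iteratively:
  phi_{11} = rho(1)
  phi_{kk} = [rho(k) - sum_{j=1..k-1} phi_{k-1,j} rho(k-j)]
            / [1 - sum_{j=1..k-1} phi_{k-1,j} rho(j)],
  phi_{k,j} = phi_{k-1,j} - phi_{kk} phi_{k-1,k-j},  j = 1..k-1.
Step k = 1:
  phi_11 = rho(1) = 0.0669.
Step k = 2:
  phi_22 = [rho(2) - phi_11 rho(1)] / [1 - phi_11 rho(1)] = [-0.7262 - (0.0669)(0.0669)] / [1 - (0.0669)(0.0669)]
         = -0.73067561 / 0.99552439 = -0.734.
Therefore phi_{22} = -0.7340.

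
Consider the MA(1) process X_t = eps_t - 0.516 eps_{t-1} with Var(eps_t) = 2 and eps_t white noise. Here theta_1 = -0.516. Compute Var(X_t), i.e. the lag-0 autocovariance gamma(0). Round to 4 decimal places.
\gamma(0) = 2.5325

For an MA(q) process X_t = eps_t + sum_i theta_i eps_{t-i} with
Var(eps_t) = sigma^2, the variance is
  gamma(0) = sigma^2 * (1 + sum_i theta_i^2).
  sum_i theta_i^2 = (-0.516)^2 = 0.266256.
  gamma(0) = 2 * (1 + 0.266256) = 2 * 1.266256 = 2.532512, which rounds to 2.5325.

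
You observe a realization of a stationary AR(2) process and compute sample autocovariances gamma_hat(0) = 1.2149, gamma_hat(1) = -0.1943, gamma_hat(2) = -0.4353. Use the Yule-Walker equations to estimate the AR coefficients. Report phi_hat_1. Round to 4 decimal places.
\hat\phi_{1} = -0.2229

The Yule-Walker equations for an AR(p) process read, in matrix form,
  Gamma_p phi = r_p,   with   (Gamma_p)_{ij} = gamma(|i - j|),
                       (r_p)_i = gamma(i),   i,j = 1..p.
Substitute the sample gammas (Toeplitz matrix and right-hand side of size 2):
  Gamma_p = [[1.2149, -0.1943], [-0.1943, 1.2149]]
  r_p     = [-0.1943, -0.4353]
Written out:
  1.2149 phi_1 - 0.1943 phi_2 = -0.1943
  -0.1943 phi_1 + 1.2149 phi_2 = -0.4353
Solve by Cramer's rule:
  det = gamma(0)^2 - gamma(1)^2 = (1.2149)^2 - (-0.1943)^2 = 1.47598201 - 0.03775249 = 1.43822952
  phi_hat_1 = [gamma(1) gamma(0) - gamma(1) gamma(2)] / det = [(-0.1943)(1.2149) - (-0.1943)(-0.4353)] / 1.43822952 = -0.32063386 / 1.43822952 = -0.2229
  phi_hat_2 = [gamma(0) gamma(2) - gamma(1)^2] / det = [(1.2149)(-0.4353) - (-0.1943)^2] / 1.43822952 = -0.56659846 / 1.43822952 = -0.394
So phi_hat = [-0.2229, -0.3940].
Therefore phi_hat_1 = -0.2229.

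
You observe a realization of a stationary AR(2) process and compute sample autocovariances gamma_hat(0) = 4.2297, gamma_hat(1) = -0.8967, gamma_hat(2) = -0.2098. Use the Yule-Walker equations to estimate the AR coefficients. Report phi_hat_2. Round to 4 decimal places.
\hat\phi_{2} = -0.0990

The Yule-Walker equations for an AR(p) process read, in matrix form,
  Gamma_p phi = r_p,   with   (Gamma_p)_{ij} = gamma(|i - j|),
                       (r_p)_i = gamma(i),   i,j = 1..p.
Substitute the sample gammas (Toeplitz matrix and right-hand side of size 2):
  Gamma_p = [[4.2297, -0.8967], [-0.8967, 4.2297]]
  r_p     = [-0.8967, -0.2098]
Written out:
  4.2297 phi_1 - 0.8967 phi_2 = -0.8967
  -0.8967 phi_1 + 4.2297 phi_2 = -0.2098
Solve by Cramer's rule:
  det = gamma(0)^2 - gamma(1)^2 = (4.2297)^2 - (-0.8967)^2 = 17.89036209 - 0.80407089 = 17.0862912
  phi_hat_1 = [gamma(1) gamma(0) - gamma(1) gamma(2)] / det = [(-0.8967)(4.2297) - (-0.8967)(-0.2098)] / 17.0862912 = -3.98089965 / 17.0862912 = -0.233
  phi_hat_2 = [gamma(0) gamma(2) - gamma(1)^2] / det = [(4.2297)(-0.2098) - (-0.8967)^2] / 17.0862912 = -1.69146195 / 17.0862912 = -0.099
So phi_hat = [-0.2330, -0.0990].
Therefore phi_hat_2 = -0.0990.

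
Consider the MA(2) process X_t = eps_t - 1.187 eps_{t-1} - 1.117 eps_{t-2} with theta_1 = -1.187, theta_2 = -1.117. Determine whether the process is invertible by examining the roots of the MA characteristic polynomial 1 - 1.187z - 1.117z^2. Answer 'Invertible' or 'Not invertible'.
\text{Not invertible}

The MA(q) characteristic polynomial is P(z) = 1 - 1.187z - 1.117z^2.
Invertibility requires all roots to lie outside the unit circle, i.e. |z| > 1 for every root.
Set 1 + (-1.187) z + (-1.117) z^2 = 0, i.e. a z^2 + b z + c = 0 with a = -1.117, b = -1.187, c = 1.
Discriminant D = b^2 - 4ac = (-1.187)^2 - 4*(-1.117)*1 = 1.408969 - (-4.468) = 5.876969.
D >= 0, so the roots are real: z = (-b +/- sqrt(D)) / (2a) = (1.187 +/- 2.424246) / (-2.234).
  z_1 = (1.187 + 2.424246) / (-2.234) = -1.6165,   |z_1| = 1.6165.
  z_2 = (1.187 - 2.424246) / (-2.234) = 0.5538,   |z_2| = 0.5538.
Moduli of all roots: 1.6165, 0.5538.
All moduli strictly greater than 1? No.
Verdict: Not invertible.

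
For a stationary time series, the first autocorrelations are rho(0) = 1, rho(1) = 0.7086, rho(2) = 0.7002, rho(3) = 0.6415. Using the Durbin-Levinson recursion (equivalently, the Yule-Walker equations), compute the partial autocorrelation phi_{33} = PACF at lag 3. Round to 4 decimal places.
\phi_{33} = 0.1451

The PACF at lag k is phi_{kk}, the last component of the solution
to the Yule-Walker system G_k phi = r_k where
  (G_k)_{ij} = rho(|i - j|), (r_k)_i = rho(i), i,j = 1..k.
Equivalently, Durbin-Levinson gives phi_{kk} iteratively:
  phi_{11} = rho(1)
  phi_{kk} = [rho(k) - sum_{j=1..k-1} phi_{k-1,j} rho(k-j)]
            / [1 - sum_{j=1..k-1} phi_{k-1,j} rho(j)],
  phi_{k,j} = phi_{k-1,j} - phi_{kk} phi_{k-1,k-j},  j = 1..k-1.
Step k = 1:
  phi_11 = rho(1) = 0.7086.
Step k = 2:
  phi_22 = [rho(2) - phi_11 rho(1)] / [1 - phi_11 rho(1)] = [0.7002 - (0.7086)(0.7086)] / [1 - (0.7086)(0.7086)]
         = 0.19808604 / 0.49788604 = 0.397854.
  Update: phi_21 = phi_11 - phi_22 phi_11 = 0.7086 - (0.397854)(0.7086) = 0.426681.
Step k = 3:
  phi_33 = [rho(3) - phi_21 rho(2) - phi_22 rho(1)] / [1 - phi_21 rho(1) - phi_22 rho(2)]
    numerator   = 0.6415 - (0.426681)(0.7002) - (0.397854)(0.7086) = 0.06081882
    denominator = 1 - (0.426681)(0.7086) - (0.397854)(0.7002) = 0.41907668
  phi_33 = 0.06081882 / 0.41907668 = 0.1451.
Therefore phi_{33} = 0.1451.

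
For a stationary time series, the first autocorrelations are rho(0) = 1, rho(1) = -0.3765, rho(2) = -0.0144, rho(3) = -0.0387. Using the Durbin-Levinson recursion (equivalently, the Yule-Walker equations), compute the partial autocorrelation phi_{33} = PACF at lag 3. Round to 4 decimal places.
\phi_{33} = -0.1369

The PACF at lag k is phi_{kk}, the last component of the solution
to the Yule-Walker system G_k phi = r_k where
  (G_k)_{ij} = rho(|i - j|), (r_k)_i = rho(i), i,j = 1..k.
Equivalently, Durbin-Levinson gives phi_{kk} iteratively:
  phi_{11} = rho(1)
  phi_{kk} = [rho(k) - sum_{j=1..k-1} phi_{k-1,j} rho(k-j)]
            / [1 - sum_{j=1..k-1} phi_{k-1,j} rho(j)],
  phi_{k,j} = phi_{k-1,j} - phi_{kk} phi_{k-1,k-j},  j = 1..k-1.
Step k = 1:
  phi_11 = rho(1) = -0.3765.
Step k = 2:
  phi_22 = [rho(2) - phi_11 rho(1)] / [1 - phi_11 rho(1)] = [-0.0144 - (-0.3765)(-0.3765)] / [1 - (-0.3765)(-0.3765)]
         = -0.15615225 / 0.85824775 = -0.181943.
  Update: phi_21 = phi_11 - phi_22 phi_11 = -0.3765 - (-0.181943)(-0.3765) = -0.445002.
Step k = 3:
  phi_33 = [rho(3) - phi_21 rho(2) - phi_22 rho(1)] / [1 - phi_21 rho(1) - phi_22 rho(2)]
    numerator   = -0.0387 - (-0.445002)(-0.0144) - (-0.181943)(-0.3765) = -0.1136096
    denominator = 1 - (-0.445002)(-0.3765) - (-0.181943)(-0.0144) = 0.82983693
  phi_33 = -0.1136096 / 0.82983693 = -0.1369.
Therefore phi_{33} = -0.1369.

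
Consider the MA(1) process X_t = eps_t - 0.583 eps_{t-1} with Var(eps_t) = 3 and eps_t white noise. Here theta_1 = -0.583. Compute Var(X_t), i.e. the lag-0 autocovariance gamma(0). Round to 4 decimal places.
\gamma(0) = 4.0197

For an MA(q) process X_t = eps_t + sum_i theta_i eps_{t-i} with
Var(eps_t) = sigma^2, the variance is
  gamma(0) = sigma^2 * (1 + sum_i theta_i^2).
  sum_i theta_i^2 = (-0.583)^2 = 0.339889.
  gamma(0) = 3 * (1 + 0.339889) = 3 * 1.339889 = 4.019667, which rounds to 4.0197.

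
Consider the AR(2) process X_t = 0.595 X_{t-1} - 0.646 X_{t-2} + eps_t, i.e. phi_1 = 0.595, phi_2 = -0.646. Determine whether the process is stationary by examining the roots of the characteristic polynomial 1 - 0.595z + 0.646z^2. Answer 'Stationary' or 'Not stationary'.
\text{Stationary}

The AR(p) characteristic polynomial is P(z) = 1 - 0.595z + 0.646z^2.
Stationarity requires all roots to lie outside the unit circle, i.e. |z| > 1 for every root.
Set 1 + (-0.595) z + (0.646) z^2 = 0, i.e. a z^2 + b z + c = 0 with a = 0.646, b = -0.595, c = 1.
Discriminant D = b^2 - 4ac = (-0.595)^2 - 4*(0.646)*1 = 0.354025 - (2.584) = -2.229975.
D < 0, so the roots are the complex-conjugate pair z = (-b +/- i sqrt(-D)) / (2a) = 0.4605 +/- 1.1558i.
For a conjugate pair |z|^2 = z * conj(z) = (product of roots) = c/a = 1/(0.646) = 1.547988, so |z| = sqrt(1.547988) = 1.2442 for both roots.
Moduli of all roots: 1.2442, 1.2442.
All moduli strictly greater than 1? Yes.
Verdict: Stationary.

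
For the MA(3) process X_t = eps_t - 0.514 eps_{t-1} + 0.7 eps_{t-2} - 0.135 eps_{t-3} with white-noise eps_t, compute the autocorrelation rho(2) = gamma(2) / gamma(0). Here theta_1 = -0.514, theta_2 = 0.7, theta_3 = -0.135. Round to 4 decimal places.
\rho(2) = 0.4341

For an MA(q) process with theta_0 = 1, the autocovariance is
  gamma(k) = sigma^2 * sum_{i=0..q-k} theta_i * theta_{i+k},
and rho(k) = gamma(k) / gamma(0). Sigma^2 cancels.
  numerator   = (1)*(0.7) + (-0.514)*(-0.135) = 0.76939.
  denominator = (1)^2 + (-0.514)^2 + (0.7)^2 + (-0.135)^2 = 1.772421.
  rho(2) = 0.76939 / 1.772421 = 0.4341.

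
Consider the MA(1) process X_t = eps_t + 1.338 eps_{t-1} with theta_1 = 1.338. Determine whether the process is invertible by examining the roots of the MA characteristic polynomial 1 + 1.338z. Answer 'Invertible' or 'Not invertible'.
\text{Not invertible}

The MA(q) characteristic polynomial is P(z) = 1 + 1.338z.
Invertibility requires all roots to lie outside the unit circle, i.e. |z| > 1 for every root.
This is linear in z: 1 + (1.338) z = 0  =>  z = -1/(1.338) = -0.747384,  |z| = 0.747384.
Moduli of all roots: 0.7474.
All moduli strictly greater than 1? No.
Verdict: Not invertible.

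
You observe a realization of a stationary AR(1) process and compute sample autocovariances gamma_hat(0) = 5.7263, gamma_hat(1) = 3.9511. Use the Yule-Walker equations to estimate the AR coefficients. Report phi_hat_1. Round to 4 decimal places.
\hat\phi_{1} = 0.6900

The Yule-Walker equations for an AR(p) process read, in matrix form,
  Gamma_p phi = r_p,   with   (Gamma_p)_{ij} = gamma(|i - j|),
                       (r_p)_i = gamma(i),   i,j = 1..p.
Substitute the sample gammas (Toeplitz matrix and right-hand side of size 1):
  Gamma_p = [[5.7263]]
  r_p     = [3.9511]
With p = 1 this is the single equation gamma(0) phi_1 = gamma(1):
  phi_hat_1 = gamma(1) / gamma(0) = 3.9511 / 5.7263 = 0.6900.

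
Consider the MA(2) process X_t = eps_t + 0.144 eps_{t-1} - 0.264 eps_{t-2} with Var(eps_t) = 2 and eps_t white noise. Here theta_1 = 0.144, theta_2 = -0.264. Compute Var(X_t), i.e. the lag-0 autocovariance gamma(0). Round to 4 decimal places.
\gamma(0) = 2.1809

For an MA(q) process X_t = eps_t + sum_i theta_i eps_{t-i} with
Var(eps_t) = sigma^2, the variance is
  gamma(0) = sigma^2 * (1 + sum_i theta_i^2).
  sum_i theta_i^2 = (0.144)^2 + (-0.264)^2 = 0.020736 + 0.069696 = 0.090432.
  gamma(0) = 2 * (1 + 0.090432) = 2 * 1.090432 = 2.180864, which rounds to 2.1809.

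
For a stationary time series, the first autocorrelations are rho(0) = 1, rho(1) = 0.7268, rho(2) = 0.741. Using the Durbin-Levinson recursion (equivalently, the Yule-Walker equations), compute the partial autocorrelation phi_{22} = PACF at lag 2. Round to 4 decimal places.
\phi_{22} = 0.4510

The PACF at lag k is phi_{kk}, the last component of the solution
to the Yule-Walker system G_k phi = r_k where
  (G_k)_{ij} = rho(|i - j|), (r_k)_i = rho(i), i,j = 1..k.
Equivalently, Durbin-Levinson gives phi_{kk} iteratively:
  phi_{11} = rho(1)
  phi_{kk} = [rho(k) - sum_{j=1..k-1} phi_{k-1,j} rho(k-j)]
            / [1 - sum_{j=1..k-1} phi_{k-1,j} rho(j)],
  phi_{k,j} = phi_{k-1,j} - phi_{kk} phi_{k-1,k-j},  j = 1..k-1.
Step k = 1:
  phi_11 = rho(1) = 0.7268.
Step k = 2:
  phi_22 = [rho(2) - phi_11 rho(1)] / [1 - phi_11 rho(1)] = [0.741 - (0.7268)(0.7268)] / [1 - (0.7268)(0.7268)]
         = 0.21276176 / 0.47176176 = 0.451.
Therefore phi_{22} = 0.4510.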